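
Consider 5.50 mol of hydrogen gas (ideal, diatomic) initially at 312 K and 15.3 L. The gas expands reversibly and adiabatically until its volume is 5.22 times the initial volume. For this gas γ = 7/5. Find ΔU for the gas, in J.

P₁ = nRT₁/V₁ = 5.50×8.314×312/15.3 = 932 kPa.
Adiabatic: TV^(γ−1) = const ⇒ T₂ = 312×(0.192)^0.400 = 161 K; PV^γ = const ⇒ P₂ = 92.2 kPa.
For an ideal gas ΔU = nCvΔT with Cv = (5/2)R = 20.8 J/(mol·K).
ΔU = 5.50×20.8×(161−312) = -17300 J.

-17300 J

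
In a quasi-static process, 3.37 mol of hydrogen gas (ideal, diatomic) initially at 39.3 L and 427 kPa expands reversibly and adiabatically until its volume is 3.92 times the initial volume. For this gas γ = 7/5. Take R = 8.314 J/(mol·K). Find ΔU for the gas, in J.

T₁ = P₁V₁/(nR) = 427×39.3/(3.37×8.314) = 599 K.
Adiabatic: TV^(γ−1) = const ⇒ T₂ = 599×(0.255)^0.400 = 347 K; PV^γ = const ⇒ P₂ = 63.1 kPa.
For an ideal gas ΔU = nCvΔT with Cv = (5/2)R = 20.8 J/(mol·K).
ΔU = 3.37×20.8×(347−599) = -17700 J.

-17700 J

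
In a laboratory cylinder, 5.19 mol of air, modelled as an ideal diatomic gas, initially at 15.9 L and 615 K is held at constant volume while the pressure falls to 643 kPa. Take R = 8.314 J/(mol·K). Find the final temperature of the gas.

P₁ = nRT₁/V₁ = 5.19×8.314×615/15.9 = 1670 kPa.
Isochoric: V stays 15.9 L; P/T = const ⇒ T₂ = 237 K, P₂ = 643 kPa.

237 K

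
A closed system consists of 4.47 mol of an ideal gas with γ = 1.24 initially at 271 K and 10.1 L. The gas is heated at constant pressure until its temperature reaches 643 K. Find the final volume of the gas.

24.0 L

P₁ = nRT₁/V₁ = 4.47×8.314×271/10.1 = 997 kPa.
Isobaric: P stays 997 kPa; V/T = const ⇒ T₂ = 643 K, V₂ = 24.0 L.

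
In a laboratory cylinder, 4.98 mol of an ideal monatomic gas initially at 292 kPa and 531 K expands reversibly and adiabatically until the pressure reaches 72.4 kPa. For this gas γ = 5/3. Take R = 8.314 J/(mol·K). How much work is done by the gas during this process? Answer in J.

V₁ = nRT₁/P₁ = 4.98×8.314×531/292 = 75.3 L.
Adiabatic: T₂/T₁ = (P₂/P₁)^((γ−1)/γ) ⇒ T₂ = 531×(0.248)^0.400 = 304 K; V₂ = 174 L.
ΔU = nCvΔT = 4.98×12.5×(304−531) = -14100 J.
Q = 0 for an adiabatic process, so W = −ΔU = 14100 J.

14100 J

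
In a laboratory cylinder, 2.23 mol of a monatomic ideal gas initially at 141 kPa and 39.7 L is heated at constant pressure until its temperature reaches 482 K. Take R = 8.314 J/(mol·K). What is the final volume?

63.4 L

T₁ = P₁V₁/(nR) = 141×39.7/(2.23×8.314) = 302 K.
Isobaric: P stays 141 kPa; V/T = const ⇒ T₂ = 482 K, V₂ = 63.4 L.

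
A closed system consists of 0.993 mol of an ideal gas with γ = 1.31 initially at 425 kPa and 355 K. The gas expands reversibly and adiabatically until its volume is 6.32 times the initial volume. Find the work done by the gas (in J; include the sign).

V₁ = nRT₁/P₁ = 0.993×8.314×355/425 = 6.90 L.
Adiabatic: TV^(γ−1) = const ⇒ T₂ = 355×(0.158)^0.310 = 200 K; PV^γ = const ⇒ P₂ = 38.0 kPa.
ΔU = nCvΔT = 0.993×26.8×(200−355) = -4120 J.
Q = 0 for an adiabatic process, so W = −ΔU = 4120 J.

4120 J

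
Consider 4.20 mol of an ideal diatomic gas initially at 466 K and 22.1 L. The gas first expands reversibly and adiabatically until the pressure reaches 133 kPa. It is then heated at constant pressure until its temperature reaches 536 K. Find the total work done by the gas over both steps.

24500 J

P₁ = nRT₁/V₁ = 4.20×8.314×466/22.1 = 736 kPa.
Step 1 — Adiabatic: T₂/T₁ = (P₂/P₁)^((γ−1)/γ) ⇒ T₂ = 466×(0.181)^0.286 = 286 K; V₂ = 75.0 L.
ΔU = nCvΔT = 4.20×20.8×(286−466) = -15700 J.
Q = 0 for an adiabatic process, so W = −ΔU = 15700 J.
State after step 1: P = 133 kPa, V = 75.0 L, T = 286 K.
Step 2 — Isobaric: P stays 133 kPa; V/T = const ⇒ T₂ = 536 K, V₂ = 141 L.
W = PΔV = 133×(141−75.0) kPa·L = 8740 J.
ΔU = nCvΔT = 4.20×20.8×(536−286) = 21800 J.
Q = ΔU + W = nCpΔT = 30600 J.
Net over both steps: W = 24500 J, Q = 30600 J, ΔU = 6110 J.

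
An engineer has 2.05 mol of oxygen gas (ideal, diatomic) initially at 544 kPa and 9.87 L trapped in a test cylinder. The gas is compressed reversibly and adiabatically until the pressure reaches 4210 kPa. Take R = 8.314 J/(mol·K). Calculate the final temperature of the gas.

565 K

T₁ = P₁V₁/(nR) = 544×9.87/(2.05×8.314) = 315 K.
Adiabatic: T₂/T₁ = (P₂/P₁)^((γ−1)/γ) ⇒ T₂ = 315×(7.74)^0.286 = 565 K; V₂ = 2.29 L.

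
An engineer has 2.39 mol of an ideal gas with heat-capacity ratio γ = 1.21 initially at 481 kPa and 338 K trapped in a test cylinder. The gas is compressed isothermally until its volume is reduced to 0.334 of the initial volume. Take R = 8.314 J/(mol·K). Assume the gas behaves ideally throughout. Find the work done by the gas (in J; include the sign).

-7370 J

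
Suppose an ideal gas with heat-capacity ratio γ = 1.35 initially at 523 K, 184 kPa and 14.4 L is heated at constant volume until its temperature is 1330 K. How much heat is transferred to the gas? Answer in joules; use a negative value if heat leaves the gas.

n = P₁V₁/(RT₁) = 184×14.4/(8.314×523) = 0.609 mol.
Isochoric: V stays 14.4 L; P/T = const ⇒ T₂ = 1330 K, P₂ = 468 kPa.
W = 0 (no volume change).
ΔU = nCvΔT = 0.609×23.8×(1330−523) = 11700 J.
Q = ΔU = 11700 J.

11700 J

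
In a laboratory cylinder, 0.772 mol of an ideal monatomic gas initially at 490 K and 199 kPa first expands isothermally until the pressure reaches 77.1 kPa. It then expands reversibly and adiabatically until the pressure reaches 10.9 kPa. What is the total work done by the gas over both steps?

V₁ = nRT₁/P₁ = 0.772×8.314×490/199 = 15.8 L.
Step 1 — Isothermal: T stays 490 K; PV = const ⇒ V₂ = 40.8 L, P₂ = 77.1 kPa.
ΔU = 0 (ideal gas, T constant).
W = nRT ln(V₂/V₁) = 0.772×8.314×490×ln(2.58) = 2980 J.
Q = ΔU + W = 2980 J.
State after step 1: P = 77.1 kPa, V = 40.8 L, T = 490 K.
Step 2 — Adiabatic: T₂/T₁ = (P₂/P₁)^((γ−1)/γ) ⇒ T₂ = 490×(0.141)^0.400 = 224 K; V₂ = 132 L.
ΔU = nCvΔT = 0.772×12.5×(224−490) = -2560 J.
Q = 0 for an adiabatic process, so W = −ΔU = 2560 J.
Net over both steps: W = 5540 J, Q = 2980 J, ΔU = -2560 J.

5540 J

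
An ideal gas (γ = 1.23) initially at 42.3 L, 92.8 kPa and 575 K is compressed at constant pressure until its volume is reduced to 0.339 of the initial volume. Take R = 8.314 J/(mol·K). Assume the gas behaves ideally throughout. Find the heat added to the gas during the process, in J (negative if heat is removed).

n = P₁V₁/(RT₁) = 92.8×42.3/(8.314×575) = 0.821 mol.
Isobaric: P stays 92.8 kPa; V/T = const ⇒ T₂ = 195 K, V₂ = 14.3 L.
W = PΔV = 92.8×(14.3−42.3) kPa·L = -2590 J.
ΔU = nCvΔT = 0.821×36.1×(195−575) = -11300 J.
Q = ΔU + W = nCpΔT = -13900 J.

-13900 J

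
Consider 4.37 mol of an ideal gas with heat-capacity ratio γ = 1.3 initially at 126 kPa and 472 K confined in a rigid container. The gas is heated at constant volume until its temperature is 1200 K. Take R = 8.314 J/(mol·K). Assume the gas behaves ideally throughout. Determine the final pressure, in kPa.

V₁ = nRT₁/P₁ = 4.37×8.314×472/126 = 136 L.
Isochoric: V stays 136 L; P/T = const ⇒ T₂ = 1200 K, P₂ = 320 kPa.

320 kPa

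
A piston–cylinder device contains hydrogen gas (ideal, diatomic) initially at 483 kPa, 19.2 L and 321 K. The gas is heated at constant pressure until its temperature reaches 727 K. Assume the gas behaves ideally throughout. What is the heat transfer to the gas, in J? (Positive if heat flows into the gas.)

n = P₁V₁/(RT₁) = 483×19.2/(8.314×321) = 3.47 mol.
Isobaric: P stays 483 kPa; V/T = const ⇒ T₂ = 727 K, V₂ = 43.5 L.
W = PΔV = 483×(43.5−19.2) kPa·L = 11700 J.
ΔU = nCvΔT = 3.47×20.8×(727−321) = 29300 J.
Q = ΔU + W = nCpΔT = 41100 J.

41100 J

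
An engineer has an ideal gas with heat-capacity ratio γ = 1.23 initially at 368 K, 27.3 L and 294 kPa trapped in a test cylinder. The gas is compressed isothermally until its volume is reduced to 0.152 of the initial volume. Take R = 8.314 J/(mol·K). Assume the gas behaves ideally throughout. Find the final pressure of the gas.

Isothermal: T stays 368 K; PV = const ⇒ V₂ = 4.15 L, P₂ = 1930 kPa.

1930 kPa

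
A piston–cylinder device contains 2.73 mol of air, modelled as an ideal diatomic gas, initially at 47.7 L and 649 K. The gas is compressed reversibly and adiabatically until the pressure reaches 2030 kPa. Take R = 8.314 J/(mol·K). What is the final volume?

P₁ = nRT₁/V₁ = 2.73×8.314×649/47.7 = 309 kPa.
Adiabatic: T₂/T₁ = (P₂/P₁)^((γ−1)/γ) ⇒ T₂ = 649×(6.57)^0.286 = 1110 K; V₂ = 12.4 L.

12.4 L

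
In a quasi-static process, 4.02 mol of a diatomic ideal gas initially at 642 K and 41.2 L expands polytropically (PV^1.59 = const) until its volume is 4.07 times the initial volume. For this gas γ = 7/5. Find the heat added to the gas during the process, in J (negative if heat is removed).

-9730 J

P₁ = nRT₁/V₁ = 4.02×8.314×642/41.2 = 521 kPa.
Polytropic n=1.59: T₂ = T₁(V₁/V₂)^(n−1) = 642×(0.246)^0.59 = 280 K; P₂ = P₁(V₁/V₂)^n = 55.9 kPa.
W = (P₁V₁−P₂V₂)/(n−1) = (521×41.2−55.9×168)/0.59 = 20500 J.
ΔU = nCvΔT = 4.02×20.8×(280−642) = -30200 J.
Q = ΔU + W = -9730 J.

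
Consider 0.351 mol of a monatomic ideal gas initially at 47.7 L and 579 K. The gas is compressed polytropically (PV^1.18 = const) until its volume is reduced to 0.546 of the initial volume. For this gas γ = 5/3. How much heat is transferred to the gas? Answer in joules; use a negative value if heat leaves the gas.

P₁ = nRT₁/V₁ = 0.351×8.314×579/47.7 = 35.4 kPa.
Polytropic n=1.18: T₂ = T₁(V₁/V₂)^(n−1) = 579×(1.83)^0.18 = 646 K; P₂ = P₁(V₁/V₂)^n = 72.3 kPa.
W = (P₁V₁−P₂V₂)/(n−1) = (35.4×47.7−72.3×26.0)/0.18 = -1080 J.
ΔU = nCvΔT = 0.351×12.5×(646−579) = 292 J.
Q = ΔU + W = -789 J.

-789 J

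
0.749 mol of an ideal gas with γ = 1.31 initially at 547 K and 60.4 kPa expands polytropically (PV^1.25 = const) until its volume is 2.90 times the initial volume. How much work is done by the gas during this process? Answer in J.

3180 J

V₁ = nRT₁/P₁ = 0.749×8.314×547/60.4 = 56.4 L.
Polytropic n=1.25: T₂ = T₁(V₁/V₂)^(n−1) = 547×(0.345)^0.25 = 419 K; P₂ = P₁(V₁/V₂)^n = 16.0 kPa.
W = (P₁V₁−P₂V₂)/(n−1) = (60.4×56.4−16.0×164)/0.25 = 3180 J.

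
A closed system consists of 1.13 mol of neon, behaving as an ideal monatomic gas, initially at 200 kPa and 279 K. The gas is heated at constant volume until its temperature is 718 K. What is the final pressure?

515 kPa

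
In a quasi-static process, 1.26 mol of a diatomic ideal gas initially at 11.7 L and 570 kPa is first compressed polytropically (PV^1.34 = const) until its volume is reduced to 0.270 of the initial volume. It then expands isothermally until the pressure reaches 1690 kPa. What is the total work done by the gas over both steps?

T₁ = P₁V₁/(nR) = 570×11.7/(1.26×8.314) = 637 K.
Step 1 — Polytropic n=1.34: T₂ = T₁(V₁/V₂)^(n−1) = 637×(3.70)^0.34 = 994 K; P₂ = P₁(V₁/V₂)^n = 3290 kPa.
W = (P₁V₁−P₂V₂)/(n−1) = (570×11.7−3290×3.16)/0.34 = -11000 J.
ΔU = nCvΔT = 1.26×20.8×(994−637) = 9350 J.
Q = ΔU + W = -1650 J.
State after step 1: P = 3290 kPa, V = 3.16 L, T = 994 K.
Step 2 — Isothermal: T stays 994 K; PV = const ⇒ V₂ = 6.16 L, P₂ = 1690 kPa.
ΔU = 0 (ideal gas, T constant).
W = nRT ln(V₂/V₁) = 1.26×8.314×994×ln(1.95) = 6950 J.
Q = ΔU + W = 6950 J.
Net over both steps: W = -4050 J, Q = 5300 J, ΔU = 9350 J.

-4050 J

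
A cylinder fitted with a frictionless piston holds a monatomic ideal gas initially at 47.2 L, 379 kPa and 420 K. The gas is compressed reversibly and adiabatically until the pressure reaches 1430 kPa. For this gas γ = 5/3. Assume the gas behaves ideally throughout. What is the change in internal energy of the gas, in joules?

18800 J

n = P₁V₁/(RT₁) = 379×47.2/(8.314×420) = 5.12 mol.
Adiabatic: T₂/T₁ = (P₂/P₁)^((γ−1)/γ) ⇒ T₂ = 420×(3.77)^0.400 = 714 K; V₂ = 21.3 L.
For an ideal gas ΔU = nCvΔT with Cv = (3/2)R = 12.5 J/(mol·K).
ΔU = 5.12×12.5×(714−420) = 18800 J.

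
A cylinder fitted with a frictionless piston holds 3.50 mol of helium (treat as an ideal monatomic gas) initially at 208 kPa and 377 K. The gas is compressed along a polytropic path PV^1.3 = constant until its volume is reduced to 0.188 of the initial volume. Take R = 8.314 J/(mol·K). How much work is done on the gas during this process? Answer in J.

V₁ = nRT₁/P₁ = 3.50×8.314×377/208 = 52.7 L.
Polytropic n=1.3: T₂ = T₁(V₁/V₂)^(n−1) = 377×(5.32)^0.30 = 622 K; P₂ = P₁(V₁/V₂)^n = 1830 kPa.
W = (P₁V₁−P₂V₂)/(n−1) = (208×52.7−1830×9.92)/0.30 = -23800 J.
Work done on the gas = −W_by = 23800 J.

23800 J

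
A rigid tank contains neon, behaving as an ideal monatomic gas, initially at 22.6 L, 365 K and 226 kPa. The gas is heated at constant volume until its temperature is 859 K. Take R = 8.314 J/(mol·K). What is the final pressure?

532 kPa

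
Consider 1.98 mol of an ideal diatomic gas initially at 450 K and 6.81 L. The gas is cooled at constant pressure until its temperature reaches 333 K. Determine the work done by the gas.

-1930 J

P₁ = nRT₁/V₁ = 1.98×8.314×450/6.81 = 1090 kPa.
Isobaric: P stays 1090 kPa; V/T = const ⇒ T₂ = 333 K, V₂ = 5.04 L.
W = PΔV = 1090×(5.04−6.81) kPa·L = -1930 J.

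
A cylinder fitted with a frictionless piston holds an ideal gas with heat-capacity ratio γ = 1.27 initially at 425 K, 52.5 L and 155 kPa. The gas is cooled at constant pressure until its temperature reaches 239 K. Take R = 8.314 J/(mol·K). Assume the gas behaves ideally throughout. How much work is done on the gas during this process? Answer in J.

n = P₁V₁/(RT₁) = 155×52.5/(8.314×425) = 2.30 mol.
Isobaric: P stays 155 kPa; V/T = const ⇒ T₂ = 239 K, V₂ = 29.5 L.
W = PΔV = 155×(29.5−52.5) kPa·L = -3560 J.
Work done on the gas = −W_by = 3560 J.

3560 J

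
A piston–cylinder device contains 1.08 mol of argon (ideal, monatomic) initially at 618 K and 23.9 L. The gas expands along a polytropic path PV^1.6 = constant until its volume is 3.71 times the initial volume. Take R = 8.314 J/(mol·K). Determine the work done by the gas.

P₁ = nRT₁/V₁ = 1.08×8.314×618/23.9 = 232 kPa.
Polytropic n=1.6: T₂ = T₁(V₁/V₂)^(n−1) = 618×(0.270)^0.60 = 281 K; P₂ = P₁(V₁/V₂)^n = 28.5 kPa.
W = (P₁V₁−P₂V₂)/(n−1) = (232×23.9−28.5×88.7)/0.60 = 5040 J.

5040 J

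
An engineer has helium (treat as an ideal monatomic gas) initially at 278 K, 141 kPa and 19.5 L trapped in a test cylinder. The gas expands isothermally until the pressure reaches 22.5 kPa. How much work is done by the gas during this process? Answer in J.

n = P₁V₁/(RT₁) = 141×19.5/(8.314×278) = 1.19 mol.
Isothermal: T stays 278 K; PV = const ⇒ V₂ = 122 L, P₂ = 22.5 kPa.
W = nRT ln(V₂/V₁) = 1.19×8.314×278×ln(6.27) = 5050 J.

5050 J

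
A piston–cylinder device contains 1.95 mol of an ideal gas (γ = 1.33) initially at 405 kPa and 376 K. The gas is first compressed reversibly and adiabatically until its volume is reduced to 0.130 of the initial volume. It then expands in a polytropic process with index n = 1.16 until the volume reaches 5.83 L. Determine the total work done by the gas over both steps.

-5770 J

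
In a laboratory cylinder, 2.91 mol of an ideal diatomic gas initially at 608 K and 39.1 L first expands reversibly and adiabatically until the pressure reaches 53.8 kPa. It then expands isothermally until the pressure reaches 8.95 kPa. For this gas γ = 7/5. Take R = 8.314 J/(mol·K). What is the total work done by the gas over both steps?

P₁ = nRT₁/V₁ = 2.91×8.314×608/39.1 = 376 kPa.
Step 1 — Adiabatic: T₂/T₁ = (P₂/P₁)^((γ−1)/γ) ⇒ T₂ = 608×(0.143)^0.286 = 349 K; V₂ = 157 L.
ΔU = nCvΔT = 2.91×20.8×(349−608) = -15700 J.
Q = 0 for an adiabatic process, so W = −ΔU = 15700 J.
State after step 1: P = 53.8 kPa, V = 157 L, T = 349 K.
Step 2 — Isothermal: T stays 349 K; PV = const ⇒ V₂ = 943 L, P₂ = 8.95 kPa.
ΔU = 0 (ideal gas, T constant).
W = nRT ln(V₂/V₁) = 2.91×8.314×349×ln(6.01) = 15100 J.
Q = ΔU + W = 15100 J.
Net over both steps: W = 30800 J, Q = 15100 J, ΔU = -15700 J.

30800 J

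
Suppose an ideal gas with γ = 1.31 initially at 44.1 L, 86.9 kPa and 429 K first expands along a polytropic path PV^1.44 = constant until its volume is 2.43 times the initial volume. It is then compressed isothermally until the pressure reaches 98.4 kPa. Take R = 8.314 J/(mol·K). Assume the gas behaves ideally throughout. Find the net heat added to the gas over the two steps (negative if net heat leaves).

-4820 J

n = P₁V₁/(RT₁) = 86.9×44.1/(8.314×429) = 1.07 mol.
Step 1 — Polytropic n=1.44: T₂ = T₁(V₁/V₂)^(n−1) = 429×(0.412)^0.44 = 290 K; P₂ = P₁(V₁/V₂)^n = 24.2 kPa.
W = (P₁V₁−P₂V₂)/(n−1) = (86.9×44.1−24.2×107)/0.44 = 2820 J.
ΔU = nCvΔT = 1.07×26.8×(290−429) = -4000 J.
Q = ΔU + W = -1180 J.
State after step 1: P = 24.2 kPa, V = 107 L, T = 290 K.
Step 2 — Isothermal: T stays 290 K; PV = const ⇒ V₂ = 26.4 L, P₂ = 98.4 kPa.
ΔU = 0 (ideal gas, T constant).
W = nRT ln(V₂/V₁) = 1.07×8.314×290×ln(0.246) = -3640 J.
Q = ΔU + W = -3640 J.
Net over both steps: W = -821 J, Q = -4820 J, ΔU = -4000 J.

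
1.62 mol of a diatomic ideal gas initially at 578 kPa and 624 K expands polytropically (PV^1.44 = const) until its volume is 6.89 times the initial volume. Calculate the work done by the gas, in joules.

10900 J

V₁ = nRT₁/P₁ = 1.62×8.314×624/578 = 14.5 L.
Polytropic n=1.44: T₂ = T₁(V₁/V₂)^(n−1) = 624×(0.145)^0.44 = 267 K; P₂ = P₁(V₁/V₂)^n = 35.9 kPa.
W = (P₁V₁−P₂V₂)/(n−1) = (578×14.5−35.9×100)/0.44 = 10900 J.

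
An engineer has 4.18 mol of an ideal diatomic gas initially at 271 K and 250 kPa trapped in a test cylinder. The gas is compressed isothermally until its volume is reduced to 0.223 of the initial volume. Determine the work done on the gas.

14100 J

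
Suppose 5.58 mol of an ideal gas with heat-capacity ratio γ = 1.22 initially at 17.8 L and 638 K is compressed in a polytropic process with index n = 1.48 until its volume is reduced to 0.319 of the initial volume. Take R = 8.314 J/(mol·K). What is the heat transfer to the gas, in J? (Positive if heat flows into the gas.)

P₁ = nRT₁/V₁ = 5.58×8.314×638/17.8 = 1660 kPa.
Polytropic n=1.48: T₂ = T₁(V₁/V₂)^(n−1) = 638×(3.13)^0.48 = 1100 K; P₂ = P₁(V₁/V₂)^n = 9020 kPa.
W = (P₁V₁−P₂V₂)/(n−1) = (1660×17.8−9020×5.68)/0.48 = -45000 J.
ΔU = nCvΔT = 5.58×37.8×(1100−638) = 98300 J.
Q = ΔU + W = 53200 J.

53200 J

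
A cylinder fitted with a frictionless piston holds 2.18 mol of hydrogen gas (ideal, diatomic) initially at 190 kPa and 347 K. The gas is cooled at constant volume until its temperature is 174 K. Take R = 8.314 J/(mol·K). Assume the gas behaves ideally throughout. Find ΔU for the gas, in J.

-7840 J

V₁ = nRT₁/P₁ = 2.18×8.314×347/190 = 33.1 L.
Isochoric: V stays 33.1 L; P/T = const ⇒ T₂ = 174 K, P₂ = 95.3 kPa.
For an ideal gas ΔU = nCvΔT with Cv = (5/2)R = 20.8 J/(mol·K).
ΔU = 2.18×20.8×(174−347) = -7840 J.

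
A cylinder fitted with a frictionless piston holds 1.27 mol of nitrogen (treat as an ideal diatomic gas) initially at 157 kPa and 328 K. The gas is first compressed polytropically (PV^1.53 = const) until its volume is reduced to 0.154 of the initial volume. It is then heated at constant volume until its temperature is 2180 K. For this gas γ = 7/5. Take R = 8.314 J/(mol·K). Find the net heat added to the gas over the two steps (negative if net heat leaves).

37800 J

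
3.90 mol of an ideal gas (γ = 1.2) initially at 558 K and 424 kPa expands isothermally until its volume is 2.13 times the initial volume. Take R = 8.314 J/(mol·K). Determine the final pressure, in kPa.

199 kPa

V₁ = nRT₁/P₁ = 3.90×8.314×558/424 = 42.7 L.
Isothermal: T stays 558 K; PV = const ⇒ V₂ = 90.9 L, P₂ = 199 kPa.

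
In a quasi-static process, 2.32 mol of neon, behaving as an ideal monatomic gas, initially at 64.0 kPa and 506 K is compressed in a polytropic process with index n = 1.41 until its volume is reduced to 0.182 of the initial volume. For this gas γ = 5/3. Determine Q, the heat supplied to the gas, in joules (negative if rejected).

V₁ = nRT₁/P₁ = 2.32×8.314×506/64.0 = 152 L.
Polytropic n=1.41: T₂ = T₁(V₁/V₂)^(n−1) = 506×(5.49)^0.41 = 1020 K; P₂ = P₁(V₁/V₂)^n = 707 kPa.
W = (P₁V₁−P₂V₂)/(n−1) = (64.0×152−707×27.8)/0.41 = -24100 J.
ΔU = nCvΔT = 2.32×12.5×(1020−506) = 14800 J.
Q = ΔU + W = -9260 J.

-9260 J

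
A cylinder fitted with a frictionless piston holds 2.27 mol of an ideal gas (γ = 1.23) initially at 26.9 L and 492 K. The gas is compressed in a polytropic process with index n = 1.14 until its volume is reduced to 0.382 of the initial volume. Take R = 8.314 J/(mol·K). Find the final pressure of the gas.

P₁ = nRT₁/V₁ = 2.27×8.314×492/26.9 = 345 kPa.
Polytropic n=1.14: T₂ = T₁(V₁/V₂)^(n−1) = 492×(2.62)^0.14 = 563 K; P₂ = P₁(V₁/V₂)^n = 1030 kPa.

1030 kPa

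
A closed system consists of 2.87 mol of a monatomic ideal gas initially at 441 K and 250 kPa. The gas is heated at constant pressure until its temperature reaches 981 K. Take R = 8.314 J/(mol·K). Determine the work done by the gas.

V₁ = nRT₁/P₁ = 2.87×8.314×441/250 = 42.1 L.
Isobaric: P stays 250 kPa; V/T = const ⇒ T₂ = 981 K, V₂ = 93.6 L.
W = PΔV = 250×(93.6−42.1) kPa·L = 12900 J.

12900 J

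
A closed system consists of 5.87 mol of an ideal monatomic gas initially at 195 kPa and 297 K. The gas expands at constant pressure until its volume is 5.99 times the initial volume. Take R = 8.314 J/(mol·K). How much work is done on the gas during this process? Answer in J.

V₁ = nRT₁/P₁ = 5.87×8.314×297/195 = 74.3 L.
Isobaric: P stays 195 kPa; V/T = const ⇒ T₂ = 1780 K, V₂ = 445 L.
W = PΔV = 195×(445−74.3) kPa·L = 72300 J.
Work done on the gas = −W_by = -72300 J.

-72300 J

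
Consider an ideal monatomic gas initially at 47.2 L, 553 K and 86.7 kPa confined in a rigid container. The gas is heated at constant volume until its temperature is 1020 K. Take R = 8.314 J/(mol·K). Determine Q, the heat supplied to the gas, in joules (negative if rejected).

n = P₁V₁/(RT₁) = 86.7×47.2/(8.314×553) = 0.890 mol.
Isochoric: V stays 47.2 L; P/T = const ⇒ T₂ = 1020 K, P₂ = 160 kPa.
W = 0 (no volume change).
ΔU = nCvΔT = 0.890×12.5×(1020−553) = 5180 J.
Q = ΔU = 5180 J.

5180 J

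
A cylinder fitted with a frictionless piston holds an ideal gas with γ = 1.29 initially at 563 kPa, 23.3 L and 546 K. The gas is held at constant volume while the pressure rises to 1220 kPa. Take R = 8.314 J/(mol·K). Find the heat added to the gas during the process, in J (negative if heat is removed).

52800 J

n = P₁V₁/(RT₁) = 563×23.3/(8.314×546) = 2.89 mol.
Isochoric: V stays 23.3 L; P/T = const ⇒ T₂ = 1180 K, P₂ = 1220 kPa.
W = 0 (no volume change).
ΔU = nCvΔT = 2.89×28.7×(1180−546) = 52800 J.
Q = ΔU = 52800 J.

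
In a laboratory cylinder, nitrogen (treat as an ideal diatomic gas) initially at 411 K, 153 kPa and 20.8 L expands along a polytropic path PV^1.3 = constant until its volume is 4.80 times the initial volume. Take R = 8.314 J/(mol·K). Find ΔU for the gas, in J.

-2990 J

n = P₁V₁/(RT₁) = 153×20.8/(8.314×411) = 0.931 mol.
Polytropic n=1.3: T₂ = T₁(V₁/V₂)^(n−1) = 411×(0.208)^0.30 = 257 K; P₂ = P₁(V₁/V₂)^n = 19.9 kPa.
For an ideal gas ΔU = nCvΔT with Cv = (5/2)R = 20.8 J/(mol·K).
ΔU = 0.931×20.8×(257−411) = -2990 J.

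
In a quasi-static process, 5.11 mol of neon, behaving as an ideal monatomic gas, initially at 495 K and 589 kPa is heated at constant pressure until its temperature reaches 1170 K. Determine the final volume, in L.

84.4 L

V₁ = nRT₁/P₁ = 5.11×8.314×495/589 = 35.7 L.
Isobaric: P stays 589 kPa; V/T = const ⇒ T₂ = 1170 K, V₂ = 84.4 L.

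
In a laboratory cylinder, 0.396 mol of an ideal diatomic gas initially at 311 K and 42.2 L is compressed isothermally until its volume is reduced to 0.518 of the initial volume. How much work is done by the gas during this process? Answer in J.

-674 J

P₁ = nRT₁/V₁ = 0.396×8.314×311/42.2 = 24.3 kPa.
Isothermal: T stays 311 K; PV = const ⇒ V₂ = 21.9 L, P₂ = 46.8 kPa.
W = nRT ln(V₂/V₁) = 0.396×8.314×311×ln(0.518) = -674 J.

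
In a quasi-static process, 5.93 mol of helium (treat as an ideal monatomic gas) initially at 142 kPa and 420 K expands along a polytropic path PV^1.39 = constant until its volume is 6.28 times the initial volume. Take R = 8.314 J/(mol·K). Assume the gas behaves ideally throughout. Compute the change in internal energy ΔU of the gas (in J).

V₁ = nRT₁/P₁ = 5.93×8.314×420/142 = 146 L.
Polytropic n=1.39: T₂ = T₁(V₁/V₂)^(n−1) = 420×(0.159)^0.39 = 205 K; P₂ = P₁(V₁/V₂)^n = 11.0 kPa.
For an ideal gas ΔU = nCvΔT with Cv = (3/2)R = 12.5 J/(mol·K).
ΔU = 5.93×12.5×(205−420) = -15900 J.

-15900 J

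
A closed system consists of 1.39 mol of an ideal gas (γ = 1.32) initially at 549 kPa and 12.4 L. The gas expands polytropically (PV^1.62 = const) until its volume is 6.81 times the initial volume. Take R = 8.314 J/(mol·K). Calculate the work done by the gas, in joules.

7640 J

T₁ = P₁V₁/(nR) = 549×12.4/(1.39×8.314) = 589 K.
Polytropic n=1.62: T₂ = T₁(V₁/V₂)^(n−1) = 589×(0.147)^0.62 = 179 K; P₂ = P₁(V₁/V₂)^n = 24.5 kPa.
W = (P₁V₁−P₂V₂)/(n−1) = (549×12.4−24.5×84.4)/0.62 = 7640 J.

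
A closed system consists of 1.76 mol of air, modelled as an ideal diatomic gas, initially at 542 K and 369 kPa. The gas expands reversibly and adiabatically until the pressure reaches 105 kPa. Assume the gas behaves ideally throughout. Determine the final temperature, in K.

378 K

V₁ = nRT₁/P₁ = 1.76×8.314×542/369 = 21.5 L.
Adiabatic: T₂/T₁ = (P₂/P₁)^((γ−1)/γ) ⇒ T₂ = 542×(0.285)^0.286 = 378 K; V₂ = 52.7 L.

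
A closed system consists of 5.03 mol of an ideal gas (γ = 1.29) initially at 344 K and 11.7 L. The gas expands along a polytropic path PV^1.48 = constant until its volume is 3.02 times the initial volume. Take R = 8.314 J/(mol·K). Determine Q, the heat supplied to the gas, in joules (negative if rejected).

-8080 J

P₁ = nRT₁/V₁ = 5.03×8.314×344/11.7 = 1230 kPa.
Polytropic n=1.48: T₂ = T₁(V₁/V₂)^(n−1) = 344×(0.331)^0.48 = 202 K; P₂ = P₁(V₁/V₂)^n = 240 kPa.
W = (P₁V₁−P₂V₂)/(n−1) = (1230×11.7−240×35.3)/0.48 = 12300 J.
ΔU = nCvΔT = 5.03×28.7×(202−344) = -20400 J.
Q = ΔU + W = -8080 J.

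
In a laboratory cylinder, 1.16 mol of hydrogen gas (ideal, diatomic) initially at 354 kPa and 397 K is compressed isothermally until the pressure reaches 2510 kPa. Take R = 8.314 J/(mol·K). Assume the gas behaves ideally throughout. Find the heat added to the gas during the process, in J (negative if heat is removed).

-7500 J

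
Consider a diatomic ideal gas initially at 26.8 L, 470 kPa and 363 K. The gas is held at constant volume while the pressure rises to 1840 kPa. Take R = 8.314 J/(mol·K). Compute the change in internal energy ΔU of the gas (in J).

91800 J

n = P₁V₁/(RT₁) = 470×26.8/(8.314×363) = 4.17 mol.
Isochoric: V stays 26.8 L; P/T = const ⇒ T₂ = 1420 K, P₂ = 1840 kPa.
For an ideal gas ΔU = nCvΔT with Cv = (5/2)R = 20.8 J/(mol·K).
ΔU = 4.17×20.8×(1420−363) = 91800 J.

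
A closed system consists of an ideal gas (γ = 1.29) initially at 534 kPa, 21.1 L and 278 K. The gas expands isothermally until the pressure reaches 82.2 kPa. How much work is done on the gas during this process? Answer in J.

-21100 J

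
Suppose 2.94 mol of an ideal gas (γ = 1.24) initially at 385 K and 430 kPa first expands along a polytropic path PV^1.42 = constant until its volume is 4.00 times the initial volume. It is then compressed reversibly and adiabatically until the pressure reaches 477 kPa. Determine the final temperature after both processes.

V₁ = nRT₁/P₁ = 2.94×8.314×385/430 = 21.9 L.
Step 1 — Polytropic n=1.42: T₂ = T₁(V₁/V₂)^(n−1) = 385×(0.250)^0.42 = 215 K; P₂ = P₁(V₁/V₂)^n = 60.1 kPa.
W = (P₁V₁−P₂V₂)/(n−1) = (430×21.9−60.1×87.5)/0.42 = 9890 J.
ΔU = nCvΔT = 2.94×34.6×(215−385) = -17300 J.
Q = ΔU + W = -7420 J.
State after step 1: P = 60.1 kPa, V = 87.5 L, T = 215 K.
Step 2 — Adiabatic: T₂/T₁ = (P₂/P₁)^((γ−1)/γ) ⇒ T₂ = 215×(7.94)^0.194 = 321 K; V₂ = 16.5 L.
ΔU = nCvΔT = 2.94×34.6×(321−215) = 10800 J.
Q = 0 for an adiabatic process, so W = −ΔU = -10800 J.
Net over both steps: W = -920 J, Q = -7420 J, ΔU = -6500 J.

321 K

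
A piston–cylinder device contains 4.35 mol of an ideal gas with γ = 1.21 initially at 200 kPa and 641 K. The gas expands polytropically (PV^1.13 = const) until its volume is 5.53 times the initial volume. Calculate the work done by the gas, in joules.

35500 J

V₁ = nRT₁/P₁ = 4.35×8.314×641/200 = 116 L.
Polytropic n=1.13: T₂ = T₁(V₁/V₂)^(n−1) = 641×(0.181)^0.13 = 513 K; P₂ = P₁(V₁/V₂)^n = 29.0 kPa.
W = (P₁V₁−P₂V₂)/(n−1) = (200×116−29.0×641)/0.13 = 35500 J.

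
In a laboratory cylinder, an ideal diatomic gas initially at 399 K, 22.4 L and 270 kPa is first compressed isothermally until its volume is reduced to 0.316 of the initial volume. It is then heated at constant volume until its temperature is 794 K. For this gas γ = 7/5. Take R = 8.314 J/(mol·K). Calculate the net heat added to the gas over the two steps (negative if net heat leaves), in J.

n = P₁V₁/(RT₁) = 270×22.4/(8.314×399) = 1.82 mol.
Step 1 — Isothermal: T stays 399 K; PV = const ⇒ V₂ = 7.08 L, P₂ = 854 kPa.
ΔU = 0 (ideal gas, T constant).
W = nRT ln(V₂/V₁) = 1.82×8.314×399×ln(0.316) = -6970 J.
Q = ΔU + W = -6970 J.
State after step 1: P = 854 kPa, V = 7.08 L, T = 399 K.
Step 2 — Isochoric: V stays 7.08 L; P/T = const ⇒ T₂ = 794 K, P₂ = 1700 kPa.
W = 0 (no volume change).
ΔU = nCvΔT = 1.82×20.8×(794−399) = 15000 J.
Q = ΔU = 15000 J.
Net over both steps: W = -6970 J, Q = 8000 J, ΔU = 15000 J.

8000 J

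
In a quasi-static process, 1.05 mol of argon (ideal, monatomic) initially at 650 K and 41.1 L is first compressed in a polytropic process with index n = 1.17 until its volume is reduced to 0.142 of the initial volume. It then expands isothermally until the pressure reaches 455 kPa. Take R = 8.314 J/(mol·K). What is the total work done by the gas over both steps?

P₁ = nRT₁/V₁ = 1.05×8.314×650/41.1 = 138 kPa.
Step 1 — Polytropic n=1.17: T₂ = T₁(V₁/V₂)^(n−1) = 650×(7.04)^0.17 = 906 K; P₂ = P₁(V₁/V₂)^n = 1350 kPa.
W = (P₁V₁−P₂V₂)/(n−1) = (138×41.1−1350×5.84)/0.17 = -13100 J.
ΔU = nCvΔT = 1.05×12.5×(906−650) = 3350 J.
Q = ΔU + W = -9790 J.
State after step 1: P = 1350 kPa, V = 5.84 L, T = 906 K.
Step 2 — Isothermal: T stays 906 K; PV = const ⇒ V₂ = 17.4 L, P₂ = 455 kPa.
ΔU = 0 (ideal gas, T constant).
W = nRT ln(V₂/V₁) = 1.05×8.314×906×ln(2.98) = 8630 J.
Q = ΔU + W = 8630 J.
Net over both steps: W = -4510 J, Q = -1160 J, ΔU = 3350 J.

-4510 J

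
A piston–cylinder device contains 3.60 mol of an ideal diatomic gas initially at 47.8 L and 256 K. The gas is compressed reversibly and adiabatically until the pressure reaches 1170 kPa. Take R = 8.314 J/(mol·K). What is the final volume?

11.6 L

P₁ = nRT₁/V₁ = 3.60×8.314×256/47.8 = 160 kPa.
Adiabatic: T₂/T₁ = (P₂/P₁)^((γ−1)/γ) ⇒ T₂ = 256×(7.30)^0.286 = 452 K; V₂ = 11.6 L.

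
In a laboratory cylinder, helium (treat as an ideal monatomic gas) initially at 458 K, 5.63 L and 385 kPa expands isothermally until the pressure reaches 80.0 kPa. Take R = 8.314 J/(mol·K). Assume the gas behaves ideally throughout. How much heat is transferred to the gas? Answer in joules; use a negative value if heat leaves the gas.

3410 J

n = P₁V₁/(RT₁) = 385×5.63/(8.314×458) = 0.569 mol.
Isothermal: T stays 458 K; PV = const ⇒ V₂ = 27.1 L, P₂ = 80.0 kPa.
ΔU = 0 (ideal gas, T constant).
W = nRT ln(V₂/V₁) = 0.569×8.314×458×ln(4.81) = 3410 J.
Q = ΔU + W = 3410 J.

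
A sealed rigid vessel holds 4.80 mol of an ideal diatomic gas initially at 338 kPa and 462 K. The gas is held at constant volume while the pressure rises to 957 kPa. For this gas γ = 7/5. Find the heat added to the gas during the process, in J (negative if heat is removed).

V₁ = nRT₁/P₁ = 4.80×8.314×462/338 = 54.5 L.
Isochoric: V stays 54.5 L; P/T = const ⇒ T₂ = 1310 K, P₂ = 957 kPa.
W = 0 (no volume change).
ΔU = nCvΔT = 4.80×20.8×(1310−462) = 84400 J.
Q = ΔU = 84400 J.

84400 J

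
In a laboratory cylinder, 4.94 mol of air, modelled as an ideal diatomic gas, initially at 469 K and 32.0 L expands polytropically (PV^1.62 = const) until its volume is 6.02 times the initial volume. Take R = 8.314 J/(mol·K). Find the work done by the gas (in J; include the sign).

20900 J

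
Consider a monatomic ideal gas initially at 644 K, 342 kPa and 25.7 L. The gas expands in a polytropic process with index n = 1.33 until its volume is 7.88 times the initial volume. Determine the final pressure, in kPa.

Polytropic n=1.33: T₂ = T₁(V₁/V₂)^(n−1) = 644×(0.127)^0.33 = 326 K; P₂ = P₁(V₁/V₂)^n = 22.0 kPa.

22.0 kPa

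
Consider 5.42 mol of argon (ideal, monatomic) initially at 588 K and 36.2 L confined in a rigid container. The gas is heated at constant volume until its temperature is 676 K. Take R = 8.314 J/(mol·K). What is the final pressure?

841 kPa

P₁ = nRT₁/V₁ = 5.42×8.314×588/36.2 = 732 kPa.
Isochoric: V stays 36.2 L; P/T = const ⇒ T₂ = 676 K, P₂ = 841 kPa.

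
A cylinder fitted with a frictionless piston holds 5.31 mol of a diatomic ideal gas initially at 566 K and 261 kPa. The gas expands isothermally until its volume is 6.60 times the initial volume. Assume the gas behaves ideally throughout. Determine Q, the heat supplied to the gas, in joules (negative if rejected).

V₁ = nRT₁/P₁ = 5.31×8.314×566/261 = 95.7 L.
Isothermal: T stays 566 K; PV = const ⇒ V₂ = 632 L, P₂ = 39.5 kPa.
ΔU = 0 (ideal gas, T constant).
W = nRT ln(V₂/V₁) = 5.31×8.314×566×ln(6.60) = 47200 J.
Q = ΔU + W = 47200 J.

47200 J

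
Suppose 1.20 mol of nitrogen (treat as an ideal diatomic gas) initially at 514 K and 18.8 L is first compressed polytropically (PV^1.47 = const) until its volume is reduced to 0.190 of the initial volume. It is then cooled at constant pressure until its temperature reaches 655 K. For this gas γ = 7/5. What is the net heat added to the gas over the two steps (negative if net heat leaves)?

-14000 J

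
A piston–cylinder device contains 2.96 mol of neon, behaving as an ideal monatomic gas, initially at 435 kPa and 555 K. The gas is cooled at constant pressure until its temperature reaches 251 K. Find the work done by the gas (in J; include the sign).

-7480 J

V₁ = nRT₁/P₁ = 2.96×8.314×555/435 = 31.4 L.
Isobaric: P stays 435 kPa; V/T = const ⇒ T₂ = 251 K, V₂ = 14.2 L.
W = PΔV = 435×(14.2−31.4) kPa·L = -7480 J.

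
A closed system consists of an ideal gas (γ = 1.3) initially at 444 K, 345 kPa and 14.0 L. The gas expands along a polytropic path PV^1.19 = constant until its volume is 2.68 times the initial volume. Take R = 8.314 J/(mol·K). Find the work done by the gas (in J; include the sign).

4340 J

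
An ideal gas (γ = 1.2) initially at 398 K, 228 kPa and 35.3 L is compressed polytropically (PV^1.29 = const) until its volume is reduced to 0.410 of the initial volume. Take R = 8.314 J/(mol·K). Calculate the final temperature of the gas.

Polytropic n=1.29: T₂ = T₁(V₁/V₂)^(n−1) = 398×(2.44)^0.29 = 515 K; P₂ = P₁(V₁/V₂)^n = 720 kPa.

515 K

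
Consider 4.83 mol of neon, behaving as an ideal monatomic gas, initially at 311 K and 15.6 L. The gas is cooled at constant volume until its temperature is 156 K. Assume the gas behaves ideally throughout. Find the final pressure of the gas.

402 kPa

P₁ = nRT₁/V₁ = 4.83×8.314×311/15.6 = 801 kPa.
Isochoric: V stays 15.6 L; P/T = const ⇒ T₂ = 156 K, P₂ = 402 kPa.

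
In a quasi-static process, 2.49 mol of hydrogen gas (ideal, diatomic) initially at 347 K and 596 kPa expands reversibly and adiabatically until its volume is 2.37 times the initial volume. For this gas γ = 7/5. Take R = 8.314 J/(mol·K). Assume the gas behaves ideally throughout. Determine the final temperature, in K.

246 K

V₁ = nRT₁/P₁ = 2.49×8.314×347/596 = 12.1 L.
Adiabatic: TV^(γ−1) = const ⇒ T₂ = 347×(0.422)^0.400 = 246 K; PV^γ = const ⇒ P₂ = 178 kPa.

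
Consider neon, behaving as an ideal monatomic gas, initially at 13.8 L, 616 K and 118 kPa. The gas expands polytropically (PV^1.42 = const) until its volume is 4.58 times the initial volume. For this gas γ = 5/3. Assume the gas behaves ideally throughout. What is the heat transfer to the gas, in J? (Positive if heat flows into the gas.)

677 J

n = P₁V₁/(RT₁) = 118×13.8/(8.314×616) = 0.318 mol.
Polytropic n=1.42: T₂ = T₁(V₁/V₂)^(n−1) = 616×(0.218)^0.42 = 325 K; P₂ = P₁(V₁/V₂)^n = 13.6 kPa.
W = (P₁V₁−P₂V₂)/(n−1) = (118×13.8−13.6×63.2)/0.42 = 1830 J.
ΔU = nCvΔT = 0.318×12.5×(325−616) = -1150 J.
Q = ΔU + W = 677 J.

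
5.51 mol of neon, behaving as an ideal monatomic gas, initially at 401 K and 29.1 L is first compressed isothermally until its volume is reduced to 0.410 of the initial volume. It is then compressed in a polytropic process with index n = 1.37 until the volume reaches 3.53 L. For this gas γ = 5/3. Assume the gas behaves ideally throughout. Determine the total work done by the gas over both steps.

-44600 J

P₁ = nRT₁/V₁ = 5.51×8.314×401/29.1 = 631 kPa.
Step 1 — Isothermal: T stays 401 K; PV = const ⇒ V₂ = 11.9 L, P₂ = 1540 kPa.
ΔU = 0 (ideal gas, T constant).
W = nRT ln(V₂/V₁) = 5.51×8.314×401×ln(0.410) = -16400 J.
Q = ΔU + W = -16400 J.
State after step 1: P = 1540 kPa, V = 11.9 L, T = 401 K.
Step 2 — Polytropic n=1.37: T₂ = T₁(V₁/V₂)^(n−1) = 401×(3.38)^0.37 = 629 K; P₂ = P₁(V₁/V₂)^n = 8170 kPa.
W = (P₁V₁−P₂V₂)/(n−1) = (1540×11.9−8170×3.53)/0.37 = -28300 J.
ΔU = nCvΔT = 5.51×12.5×(629−401) = 15700 J.
Q = ΔU + W = -12600 J.
Net over both steps: W = -44600 J, Q = -29000 J, ΔU = 15700 J.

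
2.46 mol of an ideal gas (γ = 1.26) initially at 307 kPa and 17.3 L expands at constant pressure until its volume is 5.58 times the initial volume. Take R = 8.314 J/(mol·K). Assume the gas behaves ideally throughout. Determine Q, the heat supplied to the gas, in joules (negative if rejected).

T₁ = P₁V₁/(nR) = 307×17.3/(2.46×8.314) = 260 K.
Isobaric: P stays 307 kPa; V/T = const ⇒ T₂ = 1450 K, V₂ = 96.5 L.
W = PΔV = 307×(96.5−17.3) kPa·L = 24300 J.
ΔU = nCvΔT = 2.46×32.0×(1450−260) = 93600 J.
Q = ΔU + W = nCpΔT = 118000 J.

118000 J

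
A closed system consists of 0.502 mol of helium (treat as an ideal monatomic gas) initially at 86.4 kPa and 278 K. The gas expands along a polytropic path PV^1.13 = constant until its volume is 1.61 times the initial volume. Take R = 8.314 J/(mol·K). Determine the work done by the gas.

536 J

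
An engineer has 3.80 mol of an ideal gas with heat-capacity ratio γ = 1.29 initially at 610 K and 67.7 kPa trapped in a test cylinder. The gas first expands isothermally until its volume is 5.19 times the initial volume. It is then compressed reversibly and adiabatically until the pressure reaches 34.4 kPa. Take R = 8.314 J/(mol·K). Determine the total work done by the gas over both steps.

V₁ = nRT₁/P₁ = 3.80×8.314×610/67.7 = 285 L.
Step 1 — Isothermal: T stays 610 K; PV = const ⇒ V₂ = 1480 L, P₂ = 13.0 kPa.
ΔU = 0 (ideal gas, T constant).
W = nRT ln(V₂/V₁) = 3.80×8.314×610×ln(5.19) = 31700 J.
Q = ΔU + W = 31700 J.
State after step 1: P = 13.0 kPa, V = 1480 L, T = 610 K.
Step 2 — Adiabatic: T₂/T₁ = (P₂/P₁)^((γ−1)/γ) ⇒ T₂ = 610×(2.64)^0.225 = 759 K; V₂ = 697 L.
ΔU = nCvΔT = 3.80×28.7×(759−610) = 16200 J.
Q = 0 for an adiabatic process, so W = −ΔU = -16200 J.
Net over both steps: W = 15500 J, Q = 31700 J, ΔU = 16200 J.

15500 J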